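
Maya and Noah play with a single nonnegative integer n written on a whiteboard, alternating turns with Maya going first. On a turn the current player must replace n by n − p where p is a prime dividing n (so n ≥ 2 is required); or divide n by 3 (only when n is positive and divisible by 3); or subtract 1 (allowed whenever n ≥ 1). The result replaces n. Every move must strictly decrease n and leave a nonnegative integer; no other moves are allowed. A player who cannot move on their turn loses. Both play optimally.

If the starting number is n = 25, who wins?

Noah wins.

Compute win/loss labels from the base case upward. A position with no move is L. Any other position is W if it can reach an L in one move, else L.
n=0: no move → L
n=1: can move to 0, which is L ⇒ W
n=2: can move to 0, which is L ⇒ W
n=3: can move to 0, which is L ⇒ W
n=4: moves to 2(W), 3(W); every one is W ⇒ L
n=5: can move to 0, which is L ⇒ W
n=6: can move to 4, which is L ⇒ W
n=7: can move to 0, which is L ⇒ W
n=8: moves to 6(W), 7(W); every one is W ⇒ L
n=9: can move to 8, which is L ⇒ W
n=10: can move to 8, which is L ⇒ W
n=11: can move to 0, which is L ⇒ W
n=12: can move to 4, which is L ⇒ W
n=13: can move to 0, which is L ⇒ W
n=14: moves to 7(W), 12(W), 13(W); every one is W ⇒ L
n=15: can move to 14, which is L ⇒ W
n=16: can move to 14, which is L ⇒ W
n=17: can move to 0, which is L ⇒ W
n=18: moves to 6(W), 15(W), 16(W), 17(W); every one is W ⇒ L
n=19: can move to 0, which is L ⇒ W
n=20: can move to 18, which is L ⇒ W
n=21: can move to 14, which is L ⇒ W
n=22: moves to 11(W), 20(W), 21(W); every one is W ⇒ L
n=23: can move to 0, which is L ⇒ W
n=24: can move to 8, which is L ⇒ W
n=25: moves to 20(W), 24(W); every one is W ⇒ L
Every move from 25 reaches a W position, so the mover loses.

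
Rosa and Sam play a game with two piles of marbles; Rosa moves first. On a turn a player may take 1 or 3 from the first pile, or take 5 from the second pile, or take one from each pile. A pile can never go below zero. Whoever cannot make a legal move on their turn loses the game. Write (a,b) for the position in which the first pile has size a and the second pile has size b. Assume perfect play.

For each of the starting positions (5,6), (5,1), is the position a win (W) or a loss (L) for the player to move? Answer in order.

Label each position W (a win for the player to move) or L (a loss). A position with no legal move is L; any other position is W exactly when some move reaches an L, and L when every move reaches a W.
No move ever increases a pile, so every position that can arise here has a ≤ 5 and b ≤ 6; it is enough to label the cells with 0 ≤ a ≤ 5 and 0 ≤ b ≤ 6.
Every move lowers a or b (never raises either), so fill the grid row by row in increasing a, and left to right within a row: each cell's successors are then already labelled.
      b=0  b=1  b=2  b=3  b=4  b=5  b=6
a=0:    L    L    L    L    L    W    W
a=1:    W    W    W    W    W    W    L
a=2:    L    L    L    L    L    W    W
a=3:    W    W    W    W    W    W    L
a=4:    L    L    L    L    L    W    W
a=5:    W    W    W    W    W    W    L
Cells with no legal move (terminal, hence L): (0,0), (0,1), (0,2), (0,3), (0,4).
The remaining L cells, each justified by listing all of its moves:
(1,6): →(0,6)(W), (1,1)(W), (0,5)(W) — all W, so L
(2,0): →(1,0)(W) only, which is W, so L
(2,1): →(1,1)(W), (1,0)(W) — all W, so L
(2,2): →(1,2)(W), (1,1)(W) — all W, so L
(2,3): →(1,3)(W), (1,2)(W) — all W, so L
(2,4): →(1,4)(W), (1,3)(W) — all W, so L
(3,6): →(2,6)(W), (0,6)(W), (3,1)(W), (2,5)(W) — all W, so L
(4,0): →(3,0)(W), (1,0)(W) — all W, so L
(4,1): →(3,1)(W), (1,1)(W), (3,0)(W) — all W, so L
(4,2): →(3,2)(W), (1,2)(W), (3,1)(W) — all W, so L
(4,3): →(3,3)(W), (1,3)(W), (3,2)(W) — all W, so L
(4,4): →(3,4)(W), (1,4)(W), (3,3)(W) — all W, so L
(5,6): →(4,6)(W), (2,6)(W), (5,1)(W), (4,5)(W) — all W, so L
Every other cell has at least one move into one of the L cells above, so it is W.
(5,6): one of the L cells justified above, so L
(5,1): the move to (4,1) reaches an L cell, so W

(5,6): L, (5,1): W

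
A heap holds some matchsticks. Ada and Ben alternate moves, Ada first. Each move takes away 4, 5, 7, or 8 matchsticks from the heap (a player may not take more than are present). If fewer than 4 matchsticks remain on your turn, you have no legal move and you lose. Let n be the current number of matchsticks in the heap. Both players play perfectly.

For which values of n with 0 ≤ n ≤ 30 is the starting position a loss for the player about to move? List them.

0, 1, 2, 3, 12, 13, 14, 15, 24, 25, 26, 27

Work bottom-up. With no move the player to move loses. Otherwise the position is W if at least one move leads to an L position for the opponent, and L if every move leads to a W.
n=0: no move → L
n=1: no move → L
n=2: no move → L
n=3: no move → L
n=4: →0(L), so W
n=5: →1(L), so W
n=6: →2(L), so W
n=7: →3(L), so W
n=8: →3(L), so W
n=9: →2(L), so W
n=10: →3(L), so W
n=11: →3(L), so W
n=12: →8(W), 7(W), 5(W), 4(W) — all W, so L
n=13: →9(W), 8(W), 6(W), 5(W) — all W, so L
n=14: →10(W), 9(W), 7(W), 6(W) — all W, so L
n=15: →11(W), 10(W), 8(W), 7(W) — all W, so L
n=16: →12(L), so W
n=17: →13(L), so W
n=18: →14(L), so W
n=19: →15(L), so W
n=20: →15(L), so W
n=21: →14(L), so W
n=22: →15(L), so W
n=23: →15(L), so W
n=24: →20(W), 19(W), 17(W), 16(W) — all W, so L
n=25: →21(W), 20(W), 18(W), 17(W) — all W, so L
n=26: →22(W), 21(W), 19(W), 18(W) — all W, so L
n=27: →23(W), 22(W), 20(W), 19(W) — all W, so L
n=28: →24(L), so W
n=29: →25(L), so W
n=30: →26(L), so W
Reading off the rows marked L gives the requested list; there are 12 such values of n.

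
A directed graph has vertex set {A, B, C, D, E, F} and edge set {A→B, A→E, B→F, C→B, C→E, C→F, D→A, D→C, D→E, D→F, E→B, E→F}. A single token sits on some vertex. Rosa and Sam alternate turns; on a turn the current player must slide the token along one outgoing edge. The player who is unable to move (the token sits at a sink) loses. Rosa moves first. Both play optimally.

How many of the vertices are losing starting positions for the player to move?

Label each position W (a win for the player to move) or L (a loss). A position with no legal move is L; any other position is W exactly when some move reaches an L, and L when every move reaches a W.
Every edge goes from a vertex to one that appears earlier in the order F, B, E, A, C, D, so processing vertices in that order labels each vertex after all of its successors.
F: no outgoing edge → L
B: W (go to F, an L position)
E: W (go to F, an L position)
A: L (options E(W), B(W) are all W)
C: W (go to F, an L position)
D: W (go to A, an L position)
The L vertices are A, F; that is 2 in all.

2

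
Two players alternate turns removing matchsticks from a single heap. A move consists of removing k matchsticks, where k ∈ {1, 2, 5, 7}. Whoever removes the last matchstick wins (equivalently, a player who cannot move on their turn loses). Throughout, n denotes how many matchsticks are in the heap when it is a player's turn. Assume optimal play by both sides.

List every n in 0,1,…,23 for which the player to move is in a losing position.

0, 3, 6, 9, 12, 15, 18, 21

Work bottom-up. With no move the player to move loses. Otherwise the position is W if at least one move leads to an L position for the opponent, and L if every move leads to a W.
n=0: no move → L
n=1: reaches L-position 0 → W
n=2: reaches L-position 0 → W
n=3: only reaches 2(W), 1(W), all W → L
n=4: reaches L-position 3 → W
n=5: reaches L-position 3 → W
n=6: only reaches 5(W), 4(W), 1(W), all W → L
n=7: reaches L-position 6 → W
n=8: reaches L-position 6 → W
n=9: only reaches 8(W), 7(W), 4(W), 2(W), all W → L
n=10: reaches L-position 9 → W
n=11: reaches L-position 9 → W
n=12: only reaches 11(W), 10(W), 7(W), 5(W), all W → L
n=13: reaches L-position 12 → W
n=14: reaches L-position 12 → W
n=15: only reaches 14(W), 13(W), 10(W), 8(W), all W → L
n=16: reaches L-position 15 → W
n=17: reaches L-position 15 → W
n=18: only reaches 17(W), 16(W), 13(W), 11(W), all W → L
n=19: reaches L-position 18 → W
n=20: reaches L-position 18 → W
n=21: only reaches 20(W), 19(W), 16(W), 14(W), all W → L
n=22: reaches L-position 21 → W
n=23: reaches L-position 21 → W
Reading off the rows marked L gives the requested list; there are 8 such values of n.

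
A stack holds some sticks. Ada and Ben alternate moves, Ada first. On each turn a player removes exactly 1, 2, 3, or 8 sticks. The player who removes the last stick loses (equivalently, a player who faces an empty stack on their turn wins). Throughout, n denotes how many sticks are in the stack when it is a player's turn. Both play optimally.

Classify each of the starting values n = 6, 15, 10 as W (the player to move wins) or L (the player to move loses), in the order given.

Work bottom-up. With no move the player to move wins. Otherwise the position is W if at least one move leads to an L position for the opponent, and L if every move leads to a W.
n=0: no move; the opponent has just taken the last stick and therefore loses → W
n=1: only reaches 0(W), which is W → L
n=2: reaches L-position 1 → W
n=3: reaches L-position 1 → W
n=4: reaches L-position 1 → W
n=5: only reaches 4(W), 3(W), 2(W), all W → L
n=6: reaches L-position 5 → W
n=7: reaches L-position 5 → W
n=8: reaches L-position 5 → W
n=9: reaches L-position 1 → W
n=10: only reaches 9(W), 8(W), 7(W), 2(W), all W → L
n=11: reaches L-position 10 → W
n=12: reaches L-position 10 → W
n=13: reaches L-position 10 → W
n=14: only reaches 13(W), 12(W), 11(W), 6(W), all W → L
n=15: reaches L-position 14 → W

6: W, 15: W, 10: L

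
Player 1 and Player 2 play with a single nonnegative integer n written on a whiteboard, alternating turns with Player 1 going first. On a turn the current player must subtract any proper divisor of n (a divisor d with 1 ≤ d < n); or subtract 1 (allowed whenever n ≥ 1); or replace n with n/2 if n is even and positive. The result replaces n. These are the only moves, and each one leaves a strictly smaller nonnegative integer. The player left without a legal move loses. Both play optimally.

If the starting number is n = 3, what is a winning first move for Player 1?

Use the standard recursion: the mover loses at a terminal position; elsewhere, the mover wins exactly when some move hands the opponent an L position.
n=0: no move → L
n=1: →0(L), so W
n=2: →1(W) only, which is W, so L
n=3: →2(L), so W
From 3, the L positions reachable in one move are: 2.

Move to 2.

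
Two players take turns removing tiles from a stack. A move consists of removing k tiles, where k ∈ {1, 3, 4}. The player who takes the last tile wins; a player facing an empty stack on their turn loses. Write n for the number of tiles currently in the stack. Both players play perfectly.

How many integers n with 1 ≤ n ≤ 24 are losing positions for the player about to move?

Classify positions by backward induction: terminal positions (no move available) are L. From any other position, the mover wins iff some move reaches an L.
n=0: no move → L
n=1: →0(L), so W
n=2: →1(W) only, which is W, so L
n=3: →2(L), so W
n=4: →0(L), so W
n=5: →2(L), so W
n=6: →2(L), so W
n=7: →6(W), 4(W), 3(W) — all W, so L
n=8: →7(L), so W
n=9: →8(W), 6(W), 5(W) — all W, so L
n=10: →9(L), so W
n=11: →7(L), so W
n=12: →9(L), so W
n=13: →9(L), so W
n=14: →13(W), 11(W), 10(W) — all W, so L
n=15: →14(L), so W
n=16: →15(W), 13(W), 12(W) — all W, so L
n=17: →16(L), so W
n=18: →14(L), so W
n=19: →16(L), so W
n=20: →16(L), so W
n=21: →20(W), 18(W), 17(W) — all W, so L
n=22: →21(L), so W
n=23: →22(W), 20(W), 19(W) — all W, so L
n=24: →23(L), so W
L entries with 1 ≤ n ≤ 24 (n=0 is outside the asked range and is not counted): n = 2, 7, 9, 14, 16, 21, 23; that makes 7.

7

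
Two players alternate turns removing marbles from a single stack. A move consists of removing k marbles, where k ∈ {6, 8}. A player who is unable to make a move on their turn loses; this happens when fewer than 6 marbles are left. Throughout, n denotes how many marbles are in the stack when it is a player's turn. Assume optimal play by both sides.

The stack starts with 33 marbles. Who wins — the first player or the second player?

Compute win/loss labels from the base case upward. A position with no move is L. Any other position is W if it can reach an L in one move, else L.
n=0: no move → L
n=1: no move → L
n=2: no move → L
n=3: no move → L
n=4: no move → L
n=5: no move → L
n=6: can move to 0, which is L ⇒ W
n=7: can move to 1, which is L ⇒ W
n=8: can move to 2, which is L ⇒ W
n=9: can move to 3, which is L ⇒ W
n=10: can move to 4, which is L ⇒ W
n=11: can move to 5, which is L ⇒ W
n=12: can move to 4, which is L ⇒ W
n=13: can move to 5, which is L ⇒ W
n=14: moves to 8(W), 6(W); every one is W ⇒ L
n=15: moves to 9(W), 7(W); every one is W ⇒ L
n=16: moves to 10(W), 8(W); every one is W ⇒ L
n=17: moves to 11(W), 9(W); every one is W ⇒ L
n=18: moves to 12(W), 10(W); every one is W ⇒ L
n=19: moves to 13(W), 11(W); every one is W ⇒ L
n=20: can move to 14, which is L ⇒ W
n=21: can move to 15, which is L ⇒ W
n=22: can move to 16, which is L ⇒ W
n=23: can move to 17, which is L ⇒ W
n=24: can move to 18, which is L ⇒ W
n=25: can move to 19, which is L ⇒ W
n=26: can move to 18, which is L ⇒ W
n=27: can move to 19, which is L ⇒ W
n=28: moves to 22(W), 20(W); every one is W ⇒ L
n=29: moves to 23(W), 21(W); every one is W ⇒ L
n=30: moves to 24(W), 22(W); every one is W ⇒ L
n=31: moves to 25(W), 23(W); every one is W ⇒ L
n=32: moves to 26(W), 24(W); every one is W ⇒ L
n=33: moves to 27(W), 25(W); every one is W ⇒ L
The starting position 33 is L: whatever the player to move does, the opponent receives a W position.

The second player wins.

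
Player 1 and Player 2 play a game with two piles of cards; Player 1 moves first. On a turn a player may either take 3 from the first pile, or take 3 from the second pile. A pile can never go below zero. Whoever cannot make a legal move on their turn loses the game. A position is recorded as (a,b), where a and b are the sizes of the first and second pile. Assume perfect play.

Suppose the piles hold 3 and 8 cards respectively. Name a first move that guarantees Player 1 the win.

Label each position W (a win for the player to move) or L (a loss). A position with no legal move is L; any other position is W exactly when some move reaches an L, and L when every move reaches a W.
No move ever increases a pile, so every position that can arise here has a ≤ 3 and b ≤ 8; it is enough to label the cells with 0 ≤ a ≤ 3 and 0 ≤ b ≤ 8.
Every move lowers a or b (never raises either), so fill the grid row by row in increasing a, and left to right within a row: each cell's successors are then already labelled.
      b=0  b=1  b=2  b=3  b=4  b=5  b=6  b=7  b=8
a=0:    L    L    L    W    W    W    L    L    L
a=1:    L    L    L    W    W    W    L    L    L
a=2:    L    L    L    W    W    W    L    L    L
a=3:    W    W    W    L    L    L    W    W    W
Cells with no legal move (terminal, hence L): (0,0), (0,1), (0,2), (1,0), (1,1), (1,2), (2,0), (2,1), (2,2).
The remaining L cells, each justified by listing all of its moves:
(0,6): →(0,3)(W) only, which is W, so L
(0,7): →(0,4)(W) only, which is W, so L
(0,8): →(0,5)(W) only, which is W, so L
(1,6): →(1,3)(W) only, which is W, so L
(1,7): →(1,4)(W) only, which is W, so L
(1,8): →(1,5)(W) only, which is W, so L
(2,6): →(2,3)(W) only, which is W, so L
(2,7): →(2,4)(W) only, which is W, so L
(2,8): →(2,5)(W) only, which is W, so L
(3,3): →(0,3)(W), (3,0)(W) — all W, so L
(3,4): →(0,4)(W), (3,1)(W) — all W, so L
(3,5): →(0,5)(W), (3,2)(W) — all W, so L
Every other cell has at least one move into one of the L cells above, so it is W.
From (3,8), the L positions reachable in one move are: (0,8), (3,5). Any move reaching one of these is winning.

Move to (0,8).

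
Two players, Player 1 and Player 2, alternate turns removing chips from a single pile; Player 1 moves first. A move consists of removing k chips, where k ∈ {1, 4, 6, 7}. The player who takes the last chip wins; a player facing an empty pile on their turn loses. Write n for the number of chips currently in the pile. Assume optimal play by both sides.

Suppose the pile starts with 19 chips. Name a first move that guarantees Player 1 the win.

Build the W/L table. Terminal = L. A non-terminal position is W if it has a move to some L; otherwise it is L.
n=0: no move → L
n=1: W (go to 0, an L position)
n=2: L (sole option 1(W) is W)
n=3: W (go to 2, an L position)
n=4: W (go to 0, an L position)
n=5: L (options 4(W), 1(W) are all W)
n=6: W (go to 5, an L position)
n=7: W (go to 0, an L position)
n=8: W (go to 2, an L position)
n=9: W (go to 5, an L position)
n=10: L (options 9(W), 6(W), 4(W), 3(W) are all W)
n=11: W (go to 10, an L position)
n=12: W (go to 5, an L position)
n=13: L (options 12(W), 9(W), 7(W), 6(W) are all W)
n=14: W (go to 13, an L position)
n=15: L (options 14(W), 11(W), 9(W), 8(W) are all W)
n=16: W (go to 15, an L position)
n=17: W (go to 13, an L position)
n=18: L (options 17(W), 14(W), 12(W), 11(W) are all W)
n=19: W (go to 18, an L position)
From 19, the L positions reachable in one move are: 18, 15, 13. Any move reaching one of these is winning.

Remove 1, leaving 18.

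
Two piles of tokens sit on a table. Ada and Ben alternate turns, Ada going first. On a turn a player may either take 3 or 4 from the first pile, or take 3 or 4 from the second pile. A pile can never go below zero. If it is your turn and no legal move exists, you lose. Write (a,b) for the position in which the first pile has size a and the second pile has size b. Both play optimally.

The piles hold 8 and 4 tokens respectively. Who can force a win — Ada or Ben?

Positions with no move are L. A position that does have a move is losing for the player to move precisely when every available move leads to a winning position for the opponent. Fill in the labels:
No move ever increases a pile, so every position that can arise here has a ≤ 8 and b ≤ 4; it is enough to label the cells with 0 ≤ a ≤ 8 and 0 ≤ b ≤ 4.
Every move lowers a or b (never raises either), so fill the grid row by row in increasing a, and left to right within a row: each cell's successors are then already labelled.
      b=0  b=1  b=2  b=3  b=4
a=0:    L    L    L    W    W
a=1:    L    L    L    W    W
a=2:    L    L    L    W    W
a=3:    W    W    W    L    L
a=4:    W    W    W    L    L
a=5:    W    W    W    L    L
a=6:    W    W    W    W    W
a=7:    L    L    L    W    W
a=8:    L    L    L    W    W
Cells with no legal move (terminal, hence L): (0,0), (0,1), (0,2), (1,0), (1,1), (1,2), (2,0), (2,1), (2,2).
The remaining L cells, each justified by listing all of its moves:
(3,3): L (options (0,3)(W), (3,0)(W) are all W)
(3,4): L (options (0,4)(W), (3,1)(W), (3,0)(W) are all W)
(4,3): L (options (1,3)(W), (0,3)(W), (4,0)(W) are all W)
(4,4): L (options (1,4)(W), (0,4)(W), (4,1)(W), (4,0)(W) are all W)
(5,3): L (options (2,3)(W), (1,3)(W), (5,0)(W) are all W)
(5,4): L (options (2,4)(W), (1,4)(W), (5,1)(W), (5,0)(W) are all W)
(7,0): L (options (4,0)(W), (3,0)(W) are all W)
(7,1): L (options (4,1)(W), (3,1)(W) are all W)
(7,2): L (options (4,2)(W), (3,2)(W) are all W)
(8,0): L (options (5,0)(W), (4,0)(W) are all W)
(8,1): L (options (5,1)(W), (4,1)(W) are all W)
(8,2): L (options (5,2)(W), (4,2)(W) are all W)
Every other cell has at least one move into one of the L cells above, so it is W.
From (8,4) Ada can move to (5,4), reaching an L position.

Ada wins.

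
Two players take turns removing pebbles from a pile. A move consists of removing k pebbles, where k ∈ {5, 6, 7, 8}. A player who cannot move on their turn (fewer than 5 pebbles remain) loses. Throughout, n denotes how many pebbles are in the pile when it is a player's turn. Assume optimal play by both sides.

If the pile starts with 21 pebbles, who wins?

The first player wins.

Compute win/loss labels from the base case upward. A position with no move is L. Any other position is W if it can reach an L in one move, else L.
n=0: no move → L
n=1: no move → L
n=2: no move → L
n=3: no move → L
n=4: no move → L
n=5: →0(L), so W
n=6: →1(L), so W
n=7: →2(L), so W
n=8: →3(L), so W
n=9: →4(L), so W
n=10: →4(L), so W
n=11: →4(L), so W
n=12: →4(L), so W
n=13: →8(W), 7(W), 6(W), 5(W) — all W, so L
n=14: →9(W), 8(W), 7(W), 6(W) — all W, so L
n=15: →10(W), 9(W), 8(W), 7(W) — all W, so L
n=16: →11(W), 10(W), 9(W), 8(W) — all W, so L
n=17: →12(W), 11(W), 10(W), 9(W) — all W, so L
n=18: →13(L), so W
n=19: →14(L), so W
n=20: →15(L), so W
n=21: →16(L), so W
From 21 the player to move can remove 5, leaving 16, reaching an L position.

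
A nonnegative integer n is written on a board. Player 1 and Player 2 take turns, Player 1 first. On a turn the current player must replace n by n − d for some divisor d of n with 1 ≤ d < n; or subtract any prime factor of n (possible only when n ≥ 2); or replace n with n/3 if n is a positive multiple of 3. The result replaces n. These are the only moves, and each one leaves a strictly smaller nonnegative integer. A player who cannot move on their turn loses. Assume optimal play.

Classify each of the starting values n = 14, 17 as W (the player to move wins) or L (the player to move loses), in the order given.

Positions with no move are L. A position that does have a move is losing for the player to move precisely when every available move leads to a winning position for the opponent. Fill in the labels:
n=0: no move → L
n=1: no move → L
n=2: can move to 0, which is L ⇒ W
n=3: can move to 0, which is L ⇒ W
n=4: moves to 2(W), 3(W); every one is W ⇒ L
n=5: can move to 0, which is L ⇒ W
n=6: can move to 4, which is L ⇒ W
n=7: can move to 0, which is L ⇒ W
n=8: can move to 4, which is L ⇒ W
n=9: moves to 3(W), 6(W), 8(W); every one is W ⇒ L
n=10: can move to 9, which is L ⇒ W
n=11: can move to 0, which is L ⇒ W
n=12: can move to 4, which is L ⇒ W
n=13: can move to 0, which is L ⇒ W
n=14: moves to 7(W), 12(W), 13(W); every one is W ⇒ L
n=15: can move to 14, which is L ⇒ W
n=16: can move to 14, which is L ⇒ W
n=17: can move to 0, which is L ⇒ W

14: L, 17: W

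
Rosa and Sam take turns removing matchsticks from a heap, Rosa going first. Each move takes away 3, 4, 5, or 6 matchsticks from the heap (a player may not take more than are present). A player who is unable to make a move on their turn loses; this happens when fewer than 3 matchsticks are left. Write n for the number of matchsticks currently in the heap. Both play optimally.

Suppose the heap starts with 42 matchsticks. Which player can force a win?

Rosa wins.

Build the W/L table. Terminal = L. A non-terminal position is W if it has a move to some L; otherwise it is L.
n=0: no move → L
n=1: no move → L
n=2: no move → L
n=3: W (go to 0, an L position)
n=4: W (go to 1, an L position)
n=5: W (go to 2, an L position)
n=6: W (go to 2, an L position)
n=7: W (go to 2, an L position)
n=8: W (go to 2, an L position)
n=9: L (options 6(W), 5(W), 4(W), 3(W) are all W)
n=10: L (options 7(W), 6(W), 5(W), 4(W) are all W)
n=11: L (options 8(W), 7(W), 6(W), 5(W) are all W)
n=12: W (go to 9, an L position)
n=13: W (go to 10, an L position)
n=14: W (go to 11, an L position)
n=15: W (go to 11, an L position)
n=16: W (go to 11, an L position)
n=17: W (go to 11, an L position)
n=18: L (options 15(W), 14(W), 13(W), 12(W) are all W)
n=19: L (options 16(W), 15(W), 14(W), 13(W) are all W)
n=20: L (options 17(W), 16(W), 15(W), 14(W) are all W)
n=21: W (go to 18, an L position)
n=22: W (go to 19, an L position)
n=23: W (go to 20, an L position)
n=24: W (go to 20, an L position)
n=25: W (go to 20, an L position)
n=26: W (go to 20, an L position)
n=27: L (options 24(W), 23(W), 22(W), 21(W) are all W)
n=28: L (options 25(W), 24(W), 23(W), 22(W) are all W)
n=29: L (options 26(W), 25(W), 24(W), 23(W) are all W)
n=30: W (go to 27, an L position)
n=31: W (go to 28, an L position)
n=32: W (go to 29, an L position)
n=33: W (go to 29, an L position)
n=34: W (go to 29, an L position)
n=35: W (go to 29, an L position)
n=36: L (options 33(W), 32(W), 31(W), 30(W) are all W)
n=37: L (options 34(W), 33(W), 32(W), 31(W) are all W)
n=38: L (options 35(W), 34(W), 33(W), 32(W) are all W)
n=39: W (go to 36, an L position)
n=40: W (go to 37, an L position)
n=41: W (go to 38, an L position)
n=42: W (go to 38, an L position)
The starting position 42 is W: Rosa should remove 4, leaving 38, handing over an L position.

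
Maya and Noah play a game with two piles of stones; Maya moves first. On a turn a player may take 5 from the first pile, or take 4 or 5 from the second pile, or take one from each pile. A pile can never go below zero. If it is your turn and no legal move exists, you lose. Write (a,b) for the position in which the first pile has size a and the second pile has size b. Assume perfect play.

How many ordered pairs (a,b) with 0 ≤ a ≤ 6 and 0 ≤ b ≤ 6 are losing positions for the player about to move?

20

Use the standard recursion: the mover loses at a terminal position; elsewhere, the mover wins exactly when some move hands the opponent an L position.
Every move lowers a or b (never raises either), so fill the grid row by row in increasing a, and left to right within a row: each cell's successors are then already labelled.
      b=0  b=1  b=2  b=3  b=4  b=5  b=6
a=0:    L    L    L    L    W    W    W
a=1:    L    W    W    W    W    W    L
a=2:    L    W    L    L    W    W    W
a=3:    L    W    L    W    W    W    W
a=4:    L    W    L    W    W    W    W
a=5:    W    W    W    W    L    L    L
a=6:    W    L    L    L    L    W    W
Cells with no legal move (terminal, hence L): (0,0), (0,1), (0,2), (0,3), (1,0), (2,0), (3,0), (4,0).
The remaining L cells, each justified by listing all of its moves:
(1,6): only reaches (1,2)(W), (1,1)(W), (0,5)(W), all W → L
(2,2): only reaches (1,1)(W), which is W → L
(2,3): only reaches (1,2)(W), which is W → L
(3,2): only reaches (2,1)(W), which is W → L
(4,2): only reaches (3,1)(W), which is W → L
(5,4): only reaches (0,4)(W), (5,0)(W), (4,3)(W), all W → L
(5,5): only reaches (0,5)(W), (5,1)(W), (5,0)(W), (4,4)(W), all W → L
(5,6): only reaches (0,6)(W), (5,2)(W), (5,1)(W), (4,5)(W), all W → L
(6,1): only reaches (1,1)(W), (5,0)(W), all W → L
(6,2): only reaches (1,2)(W), (5,1)(W), all W → L
(6,3): only reaches (1,3)(W), (5,2)(W), all W → L
(6,4): only reaches (1,4)(W), (6,0)(W), (5,3)(W), all W → L
Every other cell has at least one move into one of the L cells above, so it is W.
L cells per row: a=0: 4, a=1: 2, a=2: 3, a=3: 2, a=4: 2, a=5: 3, a=6: 4; total 20.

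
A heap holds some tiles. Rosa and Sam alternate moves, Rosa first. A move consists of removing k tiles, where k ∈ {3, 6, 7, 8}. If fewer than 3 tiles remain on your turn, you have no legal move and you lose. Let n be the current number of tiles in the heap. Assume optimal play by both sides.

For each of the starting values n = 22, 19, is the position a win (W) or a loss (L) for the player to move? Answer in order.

22: L, 19: W

Use the standard recursion: the mover loses at a terminal position; elsewhere, the mover wins exactly when some move hands the opponent an L position.
n=0: no move → L
n=1: no move → L
n=2: no move → L
n=3: reaches L-position 0 → W
n=4: reaches L-position 1 → W
n=5: reaches L-position 2 → W
n=6: reaches L-position 0 → W
n=7: reaches L-position 1 → W
n=8: reaches L-position 2 → W
n=9: reaches L-position 2 → W
n=10: reaches L-position 2 → W
n=11: only reaches 8(W), 5(W), 4(W), 3(W), all W → L
n=12: only reaches 9(W), 6(W), 5(W), 4(W), all W → L
n=13: only reaches 10(W), 7(W), 6(W), 5(W), all W → L
n=14: reaches L-position 11 → W
n=15: reaches L-position 12 → W
n=16: reaches L-position 13 → W
n=17: reaches L-position 11 → W
n=18: reaches L-position 12 → W
n=19: reaches L-position 13 → W
n=20: reaches L-position 13 → W
n=21: reaches L-position 13 → W
n=22: only reaches 19(W), 16(W), 15(W), 14(W), all W → L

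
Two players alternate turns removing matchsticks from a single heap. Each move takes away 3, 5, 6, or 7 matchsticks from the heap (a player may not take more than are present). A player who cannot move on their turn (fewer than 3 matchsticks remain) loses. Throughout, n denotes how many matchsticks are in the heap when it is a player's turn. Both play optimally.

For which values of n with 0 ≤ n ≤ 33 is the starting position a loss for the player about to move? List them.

Classify positions by backward induction: terminal positions (no move available) are L. From any other position, the mover wins iff some move reaches an L.
n=0: no move → L
n=1: no move → L
n=2: no move → L
n=3: W (go to 0, an L position)
n=4: W (go to 1, an L position)
n=5: W (go to 2, an L position)
n=6: W (go to 1, an L position)
n=7: W (go to 2, an L position)
n=8: W (go to 2, an L position)
n=9: W (go to 2, an L position)
n=10: L (options 7(W), 5(W), 4(W), 3(W) are all W)
n=11: L (options 8(W), 6(W), 5(W), 4(W) are all W)
n=12: L (options 9(W), 7(W), 6(W), 5(W) are all W)
n=13: W (go to 10, an L position)
n=14: W (go to 11, an L position)
n=15: W (go to 12, an L position)
n=16: W (go to 11, an L position)
n=17: W (go to 12, an L position)
n=18: W (go to 12, an L position)
n=19: W (go to 12, an L position)
n=20: L (options 17(W), 15(W), 14(W), 13(W) are all W)
n=21: L (options 18(W), 16(W), 15(W), 14(W) are all W)
n=22: L (options 19(W), 17(W), 16(W), 15(W) are all W)
n=23: W (go to 20, an L position)
n=24: W (go to 21, an L position)
n=25: W (go to 22, an L position)
n=26: W (go to 21, an L position)
n=27: W (go to 22, an L position)
n=28: W (go to 22, an L position)
n=29: W (go to 22, an L position)
n=30: L (options 27(W), 25(W), 24(W), 23(W) are all W)
n=31: L (options 28(W), 26(W), 25(W), 24(W) are all W)
n=32: L (options 29(W), 27(W), 26(W), 25(W) are all W)
n=33: W (go to 30, an L position)
The losing starting values of n are exactly the entries labelled L in this table (12 of them).

0, 1, 2, 10, 11, 12, 20, 21, 22, 30, 31, 32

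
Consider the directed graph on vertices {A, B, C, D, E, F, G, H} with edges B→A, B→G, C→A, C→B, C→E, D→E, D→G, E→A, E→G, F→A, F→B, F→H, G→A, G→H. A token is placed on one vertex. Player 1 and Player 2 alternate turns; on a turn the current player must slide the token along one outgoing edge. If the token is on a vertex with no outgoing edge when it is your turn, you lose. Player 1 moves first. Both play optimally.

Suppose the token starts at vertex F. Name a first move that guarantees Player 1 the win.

Work bottom-up. With no move the player to move loses. Otherwise the position is W if at least one move leads to an L position for the opponent, and L if every move leads to a W.
Every edge goes from a vertex to one that appears earlier in the order H, A, G, B, E, C, F, D, so processing vertices in that order labels each vertex after all of its successors.
H: no outgoing edge → L
A: no outgoing edge → L
G: reaches L-position A → W
B: reaches L-position A → W
E: reaches L-position A → W
C: reaches L-position A → W
F: reaches L-position A → W
D: only reaches E(W), G(W), all W → L
From F, the L positions reachable in one move are: A, H. Any move reaching one of these is winning.

Move to A.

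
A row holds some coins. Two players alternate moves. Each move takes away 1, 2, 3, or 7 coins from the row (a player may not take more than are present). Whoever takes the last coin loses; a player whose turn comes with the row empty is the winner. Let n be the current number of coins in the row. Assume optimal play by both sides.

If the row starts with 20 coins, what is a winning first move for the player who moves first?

Classify positions by backward induction: terminal positions (no move available) are W. From any other position, the mover wins iff some move reaches an L.
n=0: no move; the opponent has just taken the last coin and therefore loses → W
n=1: only reaches 0(W), which is W → L
n=2: reaches L-position 1 → W
n=3: reaches L-position 1 → W
n=4: reaches L-position 1 → W
n=5: only reaches 4(W), 3(W), 2(W), all W → L
n=6: reaches L-position 5 → W
n=7: reaches L-position 5 → W
n=8: reaches L-position 5 → W
n=9: only reaches 8(W), 7(W), 6(W), 2(W), all W → L
n=10: reaches L-position 9 → W
n=11: reaches L-position 9 → W
n=12: reaches L-position 9 → W
n=13: only reaches 12(W), 11(W), 10(W), 6(W), all W → L
n=14: reaches L-position 13 → W
n=15: reaches L-position 13 → W
n=16: reaches L-position 13 → W
n=17: only reaches 16(W), 15(W), 14(W), 10(W), all W → L
n=18: reaches L-position 17 → W
n=19: reaches L-position 17 → W
n=20: reaches L-position 17 → W
From 20, the L positions reachable in one move are: 17, 13. Any move reaching one of these is winning.

Remove 3, leaving 17.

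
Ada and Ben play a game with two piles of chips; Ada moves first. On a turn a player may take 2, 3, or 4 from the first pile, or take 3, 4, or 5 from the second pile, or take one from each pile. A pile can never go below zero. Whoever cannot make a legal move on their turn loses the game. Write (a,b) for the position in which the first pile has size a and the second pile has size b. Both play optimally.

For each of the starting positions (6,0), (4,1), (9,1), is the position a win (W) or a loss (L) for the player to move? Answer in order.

Label each position W (a win for the player to move) or L (a loss). A position with no legal move is L; any other position is W exactly when some move reaches an L, and L when every move reaches a W.
No move ever increases a pile, so every position that can arise here has a ≤ 9 and b ≤ 1; it is enough to label the cells with 0 ≤ a ≤ 9 and 0 ≤ b ≤ 1.
Every move lowers a or b (never raises either), so fill the grid row by row in increasing a, and left to right within a row: each cell's successors are then already labelled.
      b=0  b=1
a=0:    L    L
a=1:    L    W
a=2:    W    W
a=3:    W    W
a=4:    W    W
a=5:    W    L
a=6:    L    L
a=7:    L    W
a=8:    W    W
a=9:    W    W
Cells with no legal move (terminal, hence L): (0,0), (0,1), (1,0).
The remaining L cells, each justified by listing all of its moves:
(5,1): L (options (3,1)(W), (2,1)(W), (1,1)(W), (4,0)(W) are all W)
(6,0): L (options (4,0)(W), (3,0)(W), (2,0)(W) are all W)
(6,1): L (options (4,1)(W), (3,1)(W), (2,1)(W), (5,0)(W) are all W)
(7,0): L (options (5,0)(W), (4,0)(W), (3,0)(W) are all W)
Every other cell has at least one move into one of the L cells above, so it is W.
(6,0): one of the L cells justified above, so L
(4,1): the move to (0,1) reaches an L cell, so W
(9,1): the move to (6,1) reaches an L cell, so W

(6,0): L, (4,1): W, (9,1): W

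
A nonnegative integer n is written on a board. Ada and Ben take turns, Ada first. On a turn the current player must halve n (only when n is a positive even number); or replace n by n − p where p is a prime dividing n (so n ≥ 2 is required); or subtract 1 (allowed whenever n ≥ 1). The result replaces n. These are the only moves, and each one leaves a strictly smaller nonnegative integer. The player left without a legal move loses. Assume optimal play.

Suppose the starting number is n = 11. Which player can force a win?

Work bottom-up. With no move the player to move loses. Otherwise the position is W if at least one move leads to an L position for the opponent, and L if every move leads to a W.
n=0: no move → L
n=1: W (go to 0, an L position)
n=2: W (go to 0, an L position)
n=3: W (go to 0, an L position)
n=4: L (options 2(W), 3(W) are all W)
n=5: W (go to 0, an L position)
n=6: W (go to 4, an L position)
n=7: W (go to 0, an L position)
n=8: W (go to 4, an L position)
n=9: L (options 6(W), 8(W) are all W)
n=10: W (go to 9, an L position)
n=11: W (go to 0, an L position)
The starting position 11 is W: Ada should move to 0, handing over an L position.

Ada wins.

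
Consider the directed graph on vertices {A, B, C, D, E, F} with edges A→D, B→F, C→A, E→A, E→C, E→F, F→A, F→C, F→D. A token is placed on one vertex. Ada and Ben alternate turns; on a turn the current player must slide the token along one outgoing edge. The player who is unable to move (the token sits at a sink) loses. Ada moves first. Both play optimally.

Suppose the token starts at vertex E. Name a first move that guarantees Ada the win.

Move to C.

Label each position W (a win for the player to move) or L (a loss). A position with no legal move is L; any other position is W exactly when some move reaches an L, and L when every move reaches a W.
Every edge goes from a vertex to one that appears earlier in the order D, A, C, F, E, B, so processing vertices in that order labels each vertex after all of its successors.
D: no outgoing edge → L
A: can move to D, which is L ⇒ W
C: the only move is to A(W), a W ⇒ L
F: can move to C, which is L ⇒ W
E: can move to C, which is L ⇒ W
B: the only move is to F(W), a W ⇒ L
From E, the L positions reachable in one move are: C.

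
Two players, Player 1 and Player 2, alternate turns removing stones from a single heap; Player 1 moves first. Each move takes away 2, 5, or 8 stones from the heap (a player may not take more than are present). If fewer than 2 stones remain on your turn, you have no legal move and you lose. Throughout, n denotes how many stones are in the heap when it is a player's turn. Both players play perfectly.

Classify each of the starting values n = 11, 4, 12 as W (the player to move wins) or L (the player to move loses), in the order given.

Work bottom-up. With no move the player to move loses. Otherwise the position is W if at least one move leads to an L position for the opponent, and L if every move leads to a W.
n=0: no move → L
n=1: no move → L
n=2: can move to 0, which is L ⇒ W
n=3: can move to 1, which is L ⇒ W
n=4: the only move is to 2(W), a W ⇒ L
n=5: can move to 0, which is L ⇒ W
n=6: can move to 4, which is L ⇒ W
n=7: moves to 5(W), 2(W); every one is W ⇒ L
n=8: can move to 0, which is L ⇒ W
n=9: can move to 7, which is L ⇒ W
n=10: moves to 8(W), 5(W), 2(W); every one is W ⇒ L
n=11: moves to 9(W), 6(W), 3(W); every one is W ⇒ L
n=12: can move to 10, which is L ⇒ W

11: L, 4: L, 12: W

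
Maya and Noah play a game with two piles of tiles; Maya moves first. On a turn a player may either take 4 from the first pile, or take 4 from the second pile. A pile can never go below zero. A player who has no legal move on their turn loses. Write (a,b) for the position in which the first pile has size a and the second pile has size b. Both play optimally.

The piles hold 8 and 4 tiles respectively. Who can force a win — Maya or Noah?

Classify positions by backward induction: terminal positions (no move available) are L. From any other position, the mover wins iff some move reaches an L.
No move ever increases a pile, so every position that can arise here has a ≤ 8 and b ≤ 4; it is enough to label the cells with 0 ≤ a ≤ 8 and 0 ≤ b ≤ 4.
Every move lowers a or b (never raises either), so fill the grid row by row in increasing a, and left to right within a row: each cell's successors are then already labelled.
      b=0  b=1  b=2  b=3  b=4
a=0:    L    L    L    L    W
a=1:    L    L    L    L    W
a=2:    L    L    L    L    W
a=3:    L    L    L    L    W
a=4:    W    W    W    W    L
a=5:    W    W    W    W    L
a=6:    W    W    W    W    L
a=7:    W    W    W    W    L
a=8:    L    L    L    L    W
Cells with no legal move (terminal, hence L): (0,0), (0,1), (0,2), (0,3), (1,0), (1,1), (1,2), (1,3), (2,0), (2,1), (2,2), (2,3), (3,0), (3,1), (3,2), (3,3).
The remaining L cells, each justified by listing all of its moves:
(4,4): →(0,4)(W), (4,0)(W) — all W, so L
(5,4): →(1,4)(W), (5,0)(W) — all W, so L
(6,4): →(2,4)(W), (6,0)(W) — all W, so L
(7,4): →(3,4)(W), (7,0)(W) — all W, so L
(8,0): →(4,0)(W) only, which is W, so L
(8,1): →(4,1)(W) only, which is W, so L
(8,2): →(4,2)(W) only, which is W, so L
(8,3): →(4,3)(W) only, which is W, so L
Every other cell has at least one move into one of the L cells above, so it is W.
The starting position (8,4) is W: Maya should move to (4,4), handing over an L position.

Maya wins.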